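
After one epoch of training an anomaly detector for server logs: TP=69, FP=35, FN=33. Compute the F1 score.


Precision = 69/104 = 0.6635
Recall = 69/102 = 0.6765
F1 = 2·P·R/(P+R) = 2·TP/(2·TP+FP+FN) = 138/(138+35+33) = 138/206 = 0.6699

0.6699


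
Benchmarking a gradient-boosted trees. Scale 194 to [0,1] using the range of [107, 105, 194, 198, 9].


min=9, max=198
(194-9)/(198-9) = 185/189 = 0.9788

0.9788


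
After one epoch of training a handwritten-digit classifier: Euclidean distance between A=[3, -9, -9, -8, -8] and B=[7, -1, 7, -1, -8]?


d = √((3-7)² + (-9+ 1)² + (-9-7)² + (-8+ 1)² + (-8+ 8)²)
  = √(16 + 64 + 256 + 49 + 0)
  = √385 = 19.6214

19.6214


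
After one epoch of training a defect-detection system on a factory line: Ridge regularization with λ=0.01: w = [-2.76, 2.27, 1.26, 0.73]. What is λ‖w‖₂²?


‖w‖₂² = (-2.76)² + (2.27)² + (1.26)² + (0.73)²
     = 7.6176 + 5.1529 + 1.5876 + 0.5329
     = 14.891
λ·‖w‖₂² = 0.01·14.891 = 0.14891

0.14891


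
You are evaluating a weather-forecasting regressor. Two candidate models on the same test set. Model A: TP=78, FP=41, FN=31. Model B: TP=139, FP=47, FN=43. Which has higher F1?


Model A: P=78/119=0.6555, R=78/109=0.7156, F1=2PR/(P+R)=2TP/(2TP+FP+FN)=156/228=0.6842
Model B: P=139/186=0.7473, R=139/182=0.7637, F1=2PR/(P+R)=2TP/(2TP+FP+FN)=278/368=0.7554
0.6842 < 0.7554 → Model B

Model B


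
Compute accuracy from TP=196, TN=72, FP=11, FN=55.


Accuracy = (TP+TN)/(TP+TN+FP+FN)
= (196+72)/(334)
= 268/334 = 80.24%

80.24%


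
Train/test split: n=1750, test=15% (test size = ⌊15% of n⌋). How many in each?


Test = ⌊1750·15/100⌋ = 262
Train = 1750 - 262 = 1488

Train: 1488, Test: 262


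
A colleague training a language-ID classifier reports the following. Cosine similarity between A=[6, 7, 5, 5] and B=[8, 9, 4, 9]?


A·B = 6·8 + 7·9 + 5·4 + 5·9 = 176
‖A‖ = √135 = 11.619, ‖B‖ = √242 = 15.5563
cos = 176/(√135·√242) = 176/√32670 = 0.9737

0.9737


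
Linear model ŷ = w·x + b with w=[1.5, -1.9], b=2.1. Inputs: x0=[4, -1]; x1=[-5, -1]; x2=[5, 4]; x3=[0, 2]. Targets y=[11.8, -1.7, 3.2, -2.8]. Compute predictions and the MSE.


ŷ0 = (1.5)·(4) + (-1.9)·(-1) + 2.1 = 10.0
ŷ1 = (1.5)·(-5) + (-1.9)·(-1) + 2.1 = -3.5
ŷ2 = (1.5)·(5) + (-1.9)·(4) + 2.1 = 2.0
ŷ3 = (1.5)·(0) + (-1.9)·(2) + 2.1 = -1.7
errors² = [3.24, 3.24, 1.44, 1.21]
MSE = 9.1300/4 = 2.2825

2.2825


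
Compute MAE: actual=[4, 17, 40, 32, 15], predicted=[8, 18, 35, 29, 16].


Absolute errors: |4-8|=4, |17-18|=1, |40-35|=5, |32-29|=3, |15-16|=1
Sum = 14
MAE = 14/5 = 14/5

14/5


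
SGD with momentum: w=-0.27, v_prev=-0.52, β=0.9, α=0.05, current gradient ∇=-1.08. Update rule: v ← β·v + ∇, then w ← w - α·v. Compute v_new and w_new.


v_new = 0.9·-0.52 - 1.08 = -0.468 - 1.08 = -1.548
w_new = -0.27 - 0.05·-1.548 = -0.27 + 0.0774 = -0.1926

v_new=-1.548, w_new=-0.1926


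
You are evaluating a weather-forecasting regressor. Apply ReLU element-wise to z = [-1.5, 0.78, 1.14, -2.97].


ReLU(-1.5) = max(0, -1.5) = 0.0
ReLU(0.78) = max(0, 0.78) = 0.78
ReLU(1.14) = max(0, 1.14) = 1.14
ReLU(-2.97) = max(0, -2.97) = 0.0
result = [0.0, 0.78, 1.14, 0.0]

[0.0, 0.78, 1.14, 0.0]


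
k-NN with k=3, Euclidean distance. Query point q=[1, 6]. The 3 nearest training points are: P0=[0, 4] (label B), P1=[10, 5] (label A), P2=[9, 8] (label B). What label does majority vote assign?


d(q,P0) = 2.2361  (label B)
d(q,P1) = 9.0554  (label A)
d(q,P2) = 8.2462  (label B)
Votes: A=1, B=2
Majority → B

B


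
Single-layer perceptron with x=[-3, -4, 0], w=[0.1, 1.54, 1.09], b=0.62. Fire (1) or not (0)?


z = (-3)·(0.1) + (-4)·(1.54) + (0)·(1.09) + 0.62
  = -5.84
step(z) = 0 (z<0)

0


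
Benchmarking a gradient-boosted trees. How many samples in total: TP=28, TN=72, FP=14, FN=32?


Total = TP + TN + FP + FN
= 28 + 72 + 14 + 32
= 146
(Predicted positive: 42, predicted negative: 104)

146


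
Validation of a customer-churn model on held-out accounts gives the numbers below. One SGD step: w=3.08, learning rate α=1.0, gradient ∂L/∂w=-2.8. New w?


w_new = w - α·∇
= 3.08 - 1.0·-2.8
= 3.08 + 2.8
= 5.88

5.88


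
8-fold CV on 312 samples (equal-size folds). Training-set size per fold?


Fold size = 312/8 = 39
Training per fold = 312 - 39 = 273

273


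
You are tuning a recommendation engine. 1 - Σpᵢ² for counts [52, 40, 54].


Probabilities: [52/146, 40/146, 54/146] ≈ [0.3562, 0.274, 0.3699]
Σpᵢ² = (2704 + 1600 + 2916)/146² = 7220/21316
Gini = 1 - Σpᵢ² = 1 - 7220/21316 = 0.6613

0.6613


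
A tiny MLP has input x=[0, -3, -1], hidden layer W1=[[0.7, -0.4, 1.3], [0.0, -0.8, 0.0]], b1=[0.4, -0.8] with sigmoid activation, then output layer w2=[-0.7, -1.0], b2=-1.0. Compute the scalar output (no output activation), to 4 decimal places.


z1[0] = (0.7)·(0) + (-0.4)·(-3) + (1.3)·(-1) + 0.4 = 0.3
z1[1] = (0.0)·(0) + (-0.8)·(-3) + (0.0)·(-1) - 0.8 = 1.6
h = sigmoid(z1) = [0.5744, 0.832]
output = (-0.7)·(0.5744) + (-1.0)·(0.832) - 1.0 = -2.2341

-2.2341


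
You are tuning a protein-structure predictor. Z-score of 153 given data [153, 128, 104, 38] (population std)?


μ = 105.75, σ = 42.7807
z = (153 - 105.75)/42.7807 = 1.1045

1.1045


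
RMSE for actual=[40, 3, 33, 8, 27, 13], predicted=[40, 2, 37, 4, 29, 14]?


MSE = 38/6 = 6.3333
RMSE = √(38/6) = 2.5166

2.5166


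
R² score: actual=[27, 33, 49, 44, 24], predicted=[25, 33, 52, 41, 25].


ȳ = 35.4
SS_res = Σ(y-ŷ)² = 23
SS_tot = Σ(y-ȳ)² = 465.2
R² = 1 - SS_res/SS_tot = 1 - 0.0494 = 0.9506

0.9506


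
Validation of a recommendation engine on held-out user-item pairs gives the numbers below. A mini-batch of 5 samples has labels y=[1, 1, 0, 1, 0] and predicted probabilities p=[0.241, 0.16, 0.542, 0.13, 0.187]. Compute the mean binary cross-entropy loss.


L[0] = -ln(0.241) = 1.423
L[1] = -ln(0.16) = 1.8326
L[2] = -ln(1-0.542) = -ln(0.458) = 0.7809
L[3] = -ln(0.13) = 2.0402
L[4] = -ln(1-0.187) = -ln(0.813) = 0.207
mean = (1.423 + 1.8326 + 0.7809 + 2.0402 + 0.207)/5 = 1.2567

1.2567


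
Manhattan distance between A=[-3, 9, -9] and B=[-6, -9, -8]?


d = |-3+ 6| + |9+ 9| + |-9+ 8|
  = 3 + 18 + 1
  = 22

22


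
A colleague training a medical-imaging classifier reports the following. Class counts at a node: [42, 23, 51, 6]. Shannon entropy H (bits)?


Probabilities: [42/122, 23/122, 51/122, 6/122] ≈ [0.3443, 0.1885, 0.418, 0.0492]
H = -((42/122)·log₂(42/122) + (23/122)·log₂(23/122) + (51/122)·log₂(51/122) + (6/122)·log₂(6/122))
  = 1.7232 bits

1.7232 bits


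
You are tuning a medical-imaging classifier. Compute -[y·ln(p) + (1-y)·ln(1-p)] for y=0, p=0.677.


BCE = -[y·ln(p) + (1-y)·ln(1-p)]
= -0 - 1·ln(1-0.677)
= -ln(0.323) = 1.1301

1.1301


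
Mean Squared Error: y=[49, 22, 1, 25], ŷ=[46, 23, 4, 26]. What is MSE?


Squared errors: (49-46)²=9, (22-23)²=1, (1-4)²=9, (25-26)²=1
Sum = 20
MSE = 20/4 = 5

5


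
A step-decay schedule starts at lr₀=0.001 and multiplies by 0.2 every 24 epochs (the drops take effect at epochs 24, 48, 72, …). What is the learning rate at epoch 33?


n_drops = ⌊33/24⌋ = 1
lr = 0.001·0.2^1 = 0.001·0.2 = 0.0002

0.0002


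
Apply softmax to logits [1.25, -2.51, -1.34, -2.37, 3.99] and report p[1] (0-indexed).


Exponentials: e^1.25=3.4903, e^-2.51=0.0813, e^-1.34=0.2618, e^-2.37=0.0935, e^3.99=54.0549
Sum = 57.9818
Softmax = [0.0602, 0.0014, 0.0045, 0.0016, 0.9323]
p[1] = 0.0813/57.9818 = 0.0014

0.0014


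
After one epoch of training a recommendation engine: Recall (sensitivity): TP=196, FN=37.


Recall = TP/(TP+FN)
= 196/(196+37)
= 196/233 = 84.12%

84.12%


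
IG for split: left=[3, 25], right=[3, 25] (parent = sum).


Parent = [6, 50], H_parent = 0.4912
H_left = 0.4912 (n=28), H_right = 0.4912 (n=28)
H_children = (28/56)·0.4912 + (28/56)·0.4912 = 0.4912
IG = 0.4912 - 0.4912 = 0.0

0.0


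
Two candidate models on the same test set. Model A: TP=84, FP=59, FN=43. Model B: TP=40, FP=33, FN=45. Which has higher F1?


Model A: P=84/143=0.5874, R=84/127=0.6614, F1=2PR/(P+R)=2TP/(2TP+FP+FN)=168/270=0.6222
Model B: P=40/73=0.5479, R=40/85=0.4706, F1=2PR/(P+R)=2TP/(2TP+FP+FN)=80/158=0.5063
0.6222 > 0.5063 → Model A

Model A


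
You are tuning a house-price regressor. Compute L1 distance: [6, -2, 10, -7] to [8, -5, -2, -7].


d = |6-8| + |-2+ 5| + |10+ 2| + |-7+ 7|
  = 2 + 3 + 12 + 0
  = 17

17


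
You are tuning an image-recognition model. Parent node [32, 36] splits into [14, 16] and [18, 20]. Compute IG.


Parent = [32, 36], H_parent = 0.9975
H_left = 0.9968 (n=30), H_right = 0.998 (n=38)
H_children = (30/68)·0.9968 + (38/68)·0.998 = 0.9975
IG = 0.9975 - 0.9975 = 0.0

0.0


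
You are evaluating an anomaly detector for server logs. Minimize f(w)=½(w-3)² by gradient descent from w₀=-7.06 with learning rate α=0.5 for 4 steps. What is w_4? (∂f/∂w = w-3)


step 1: grad = -7.06-3 = -10.06; w = -7.06 - 0.5·(-10.06) = -2.03
step 2: grad = -2.03-3 = -5.03; w = -2.03 - 0.5·(-5.03) = 0.485
step 3: grad = 0.485-3 = -2.515; w = 0.485 - 0.5·(-2.515) = 1.7425
step 4: grad = 1.7425-3 = -1.2575; w = 1.7425 - 0.5·(-1.2575) = 2.37125

2.37125


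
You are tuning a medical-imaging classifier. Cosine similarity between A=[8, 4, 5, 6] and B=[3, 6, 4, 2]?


A·B = 8·3 + 4·6 + 5·4 + 6·2 = 80
‖A‖ = √141 = 11.8743, ‖B‖ = √65 = 8.0623
cos = 80/(√141·√65) = 80/√9165 = 0.8356

0.8356


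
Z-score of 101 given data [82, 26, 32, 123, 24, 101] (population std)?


μ = 64.6667, σ = 39.2414
z = (101 - 64.6667)/39.2414 = 0.9259

0.9259


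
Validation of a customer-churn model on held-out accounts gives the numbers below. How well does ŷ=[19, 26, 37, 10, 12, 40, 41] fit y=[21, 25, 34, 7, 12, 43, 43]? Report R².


ȳ = 26.4286
SS_res = Σ(y-ŷ)² = 36
SS_tot = Σ(y-ȳ)² = 1223.71
R² = 1 - SS_res/SS_tot = 1 - 0.0294 = 0.9706

0.9706


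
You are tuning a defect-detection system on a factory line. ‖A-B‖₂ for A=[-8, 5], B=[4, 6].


d = √((-8-4)² + (5-6)²)
  = √(144 + 1)
  = √145 = 12.0416

12.0416


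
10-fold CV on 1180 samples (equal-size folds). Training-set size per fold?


Fold size = 1180/10 = 118
Training per fold = 1180 - 118 = 1062

1062


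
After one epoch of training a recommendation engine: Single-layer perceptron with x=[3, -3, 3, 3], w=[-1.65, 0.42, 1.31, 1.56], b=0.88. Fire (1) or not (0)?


z = (3)·(-1.65) + (-3)·(0.42) + (3)·(1.31) + (3)·(1.56) + 0.88
  = 3.28
step(z) = 1 (z≥0)

1


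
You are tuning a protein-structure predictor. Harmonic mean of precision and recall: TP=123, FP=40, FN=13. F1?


Precision = 123/163 = 0.7546
Recall = 123/136 = 0.9044
F1 = 2·P·R/(P+R) = 2·TP/(2·TP+FP+FN) = 246/(246+40+13) = 246/299 = 0.8227

0.8227


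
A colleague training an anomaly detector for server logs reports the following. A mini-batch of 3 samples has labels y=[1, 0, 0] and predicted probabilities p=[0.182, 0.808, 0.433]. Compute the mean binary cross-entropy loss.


L[0] = -ln(0.182) = 1.7037
L[1] = -ln(1-0.808) = -ln(0.192) = 1.6503
L[2] = -ln(1-0.433) = -ln(0.567) = 0.5674
mean = (1.7037 + 1.6503 + 0.5674)/3 = 1.3071

1.3071


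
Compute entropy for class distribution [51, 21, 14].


Probabilities: [51/86, 21/86, 14/86] ≈ [0.593, 0.2442, 0.1628]
H = -((51/86)·log₂(51/86) + (21/86)·log₂(21/86) + (14/86)·log₂(14/86))
  = 1.37 bits

1.37 bits


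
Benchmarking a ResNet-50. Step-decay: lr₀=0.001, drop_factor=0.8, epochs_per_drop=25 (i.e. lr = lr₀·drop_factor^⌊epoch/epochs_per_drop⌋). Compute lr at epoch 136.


n_drops = ⌊136/25⌋ = 5
lr = 0.001·0.8^5 = 0.001·0.32768 = 0.00032768

0.00032768


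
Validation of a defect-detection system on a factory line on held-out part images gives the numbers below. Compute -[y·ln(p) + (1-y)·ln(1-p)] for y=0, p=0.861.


BCE = -[y·ln(p) + (1-y)·ln(1-p)]
= -0 - 1·ln(1-0.861)
= -ln(0.139) = 1.9733

1.9733


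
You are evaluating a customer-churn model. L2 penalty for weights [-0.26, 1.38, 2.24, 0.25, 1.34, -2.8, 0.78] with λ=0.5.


‖w‖₂² = (-0.26)² + (1.38)² + (2.24)² + (0.25)² + (1.34)² + (-2.8)² + (0.78)²
     = 0.0676 + 1.9044 + 5.0176 + 0.0625 + 1.7956 + 7.84 + 0.6084
     = 17.2961
λ·‖w‖₂² = 0.5·17.2961 = 8.64805

8.64805


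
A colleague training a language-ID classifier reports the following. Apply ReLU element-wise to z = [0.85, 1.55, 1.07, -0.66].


ReLU(0.85) = max(0, 0.85) = 0.85
ReLU(1.55) = max(0, 1.55) = 1.55
ReLU(1.07) = max(0, 1.07) = 1.07
ReLU(-0.66) = max(0, -0.66) = 0.0
result = [0.85, 1.55, 1.07, 0.0]

[0.85, 1.55, 1.07, 0.0]


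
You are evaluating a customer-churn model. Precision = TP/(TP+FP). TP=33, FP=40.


Precision = TP/(TP+FP)
= 33/(33+40)
= 33/73 = 45.21%

45.21%


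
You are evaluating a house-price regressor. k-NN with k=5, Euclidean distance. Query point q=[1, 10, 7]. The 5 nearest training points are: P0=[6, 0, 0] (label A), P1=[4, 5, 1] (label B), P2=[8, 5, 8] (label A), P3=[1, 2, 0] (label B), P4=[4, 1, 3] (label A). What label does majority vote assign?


d(q,P0) = 13.1909  (label A)
d(q,P1) = 8.3666  (label B)
d(q,P2) = 8.6603  (label A)
d(q,P3) = 10.6301  (label B)
d(q,P4) = 10.2956  (label A)
Votes: A=3, B=2
Majority → A

A


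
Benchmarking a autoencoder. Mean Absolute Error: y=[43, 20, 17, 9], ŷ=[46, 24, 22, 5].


Absolute errors: |43-46|=3, |20-24|=4, |17-22|=5, |9-5|=4
Sum = 16
MAE = 16/4 = 4

4


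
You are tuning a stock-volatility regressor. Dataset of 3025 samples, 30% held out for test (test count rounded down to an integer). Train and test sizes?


Test = ⌊3025·30/100⌋ = 907
Train = 3025 - 907 = 2118

Train: 2118, Test: 907


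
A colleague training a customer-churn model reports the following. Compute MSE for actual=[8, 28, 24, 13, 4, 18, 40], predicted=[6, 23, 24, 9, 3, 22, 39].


Squared errors: (8-6)²=4, (28-23)²=25, (24-24)²=0, (13-9)²=16, (4-3)²=1, (18-22)²=16, (40-39)²=1
Sum = 63
MSE = 63/7 = 9

9


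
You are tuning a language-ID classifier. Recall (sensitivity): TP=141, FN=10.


Recall = TP/(TP+FN)
= 141/(141+10)
= 141/151 = 93.38%

93.38%


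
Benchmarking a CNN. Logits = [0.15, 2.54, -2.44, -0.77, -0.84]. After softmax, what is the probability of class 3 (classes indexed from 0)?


Exponentials: e^0.15=1.1618, e^2.54=12.6797, e^-2.44=0.0872, e^-0.77=0.463, e^-0.84=0.4317
Sum = 14.8234
Softmax = [0.0784, 0.8554, 0.0059, 0.0312, 0.0291]
p[3] = 0.463/14.8234 = 0.0312

0.0312


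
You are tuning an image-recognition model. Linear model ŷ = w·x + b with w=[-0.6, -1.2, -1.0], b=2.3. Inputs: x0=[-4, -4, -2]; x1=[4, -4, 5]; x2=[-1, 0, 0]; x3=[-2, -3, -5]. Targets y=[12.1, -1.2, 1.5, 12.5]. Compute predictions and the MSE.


ŷ0 = (-0.6)·(-4) + (-1.2)·(-4) + (-1.0)·(-2) + 2.3 = 11.5
ŷ1 = (-0.6)·(4) + (-1.2)·(-4) + (-1.0)·(5) + 2.3 = -0.3
ŷ2 = (-0.6)·(-1) + (-1.2)·(0) + (-1.0)·(0) + 2.3 = 2.9
ŷ3 = (-0.6)·(-2) + (-1.2)·(-3) + (-1.0)·(-5) + 2.3 = 12.1
errors² = [0.36, 0.81, 1.96, 0.16]
MSE = 3.2900/4 = 0.8225

0.8225


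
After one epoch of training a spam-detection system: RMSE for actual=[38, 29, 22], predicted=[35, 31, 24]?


MSE = 17/3 = 5.6667
RMSE = √(17/3) = 2.3805

2.3805


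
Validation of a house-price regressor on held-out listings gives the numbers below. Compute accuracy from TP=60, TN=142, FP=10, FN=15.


Accuracy = (TP+TN)/(TP+TN+FP+FN)
= (60+142)/(227)
= 202/227 = 88.99%

88.99%


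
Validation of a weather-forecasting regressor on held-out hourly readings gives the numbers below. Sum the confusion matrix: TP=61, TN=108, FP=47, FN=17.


Total = TP + TN + FP + FN
= 61 + 108 + 47 + 17
= 233
(Predicted positive: 108, predicted negative: 125)

233


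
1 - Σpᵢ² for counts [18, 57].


Probabilities: [18/75, 57/75] ≈ [0.24, 0.76]
Σpᵢ² = (324 + 3249)/75² = 3573/5625
Gini = 1 - Σpᵢ² = 1 - 3573/5625 = 0.3648

0.3648


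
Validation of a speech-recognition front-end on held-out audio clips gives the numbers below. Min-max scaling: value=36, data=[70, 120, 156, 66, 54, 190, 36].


min=36, max=190
(36-36)/(190-36) = 0/154 = 0.0

0.0


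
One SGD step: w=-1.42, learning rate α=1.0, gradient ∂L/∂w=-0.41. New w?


w_new = w - α·∇
= -1.42 - 1.0·-0.41
= -1.42 + 0.41
= -1.01

-1.01


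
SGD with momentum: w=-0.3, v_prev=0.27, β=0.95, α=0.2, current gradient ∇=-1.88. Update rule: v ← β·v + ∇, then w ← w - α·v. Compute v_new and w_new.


v_new = 0.95·0.27 - 1.88 = 0.2565 - 1.88 = -1.6235
w_new = -0.3 - 0.2·-1.6235 = -0.3 + 0.3247 = 0.0247

v_new=-1.6235, w_new=0.0247


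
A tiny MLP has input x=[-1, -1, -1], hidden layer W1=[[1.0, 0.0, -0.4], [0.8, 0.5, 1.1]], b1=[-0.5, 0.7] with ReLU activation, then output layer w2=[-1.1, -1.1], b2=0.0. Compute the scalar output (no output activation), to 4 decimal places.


z1[0] = (1.0)·(-1) + (0.0)·(-1) + (-0.4)·(-1) - 0.5 = -1.1
z1[1] = (0.8)·(-1) + (0.5)·(-1) + (1.1)·(-1) + 0.7 = -1.7
h = ReLU(z1) = [0.0, 0.0]
output = (-1.1)·(0.0) + (-1.1)·(0.0) + 0.0 = 0.0

0.0


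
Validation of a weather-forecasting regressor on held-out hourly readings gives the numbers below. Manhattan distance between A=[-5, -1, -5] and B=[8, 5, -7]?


d = |-5-8| + |-1-5| + |-5+ 7|
  = 13 + 6 + 2
  = 21

21


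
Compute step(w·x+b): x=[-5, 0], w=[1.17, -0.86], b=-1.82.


z = (-5)·(1.17) + (0)·(-0.86) - 1.82
  = -7.67
step(z) = 0 (z<0)

0


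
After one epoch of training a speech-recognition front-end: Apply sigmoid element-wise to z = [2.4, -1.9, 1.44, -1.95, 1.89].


σ(2.4) = 1/(1+e^-2.4) = 0.9168
σ(-1.9) = 1/(1+e^1.9) = 0.1301
σ(1.44) = 1/(1+e^-1.44) = 0.8085
σ(-1.95) = 1/(1+e^1.95) = 0.1246
σ(1.89) = 1/(1+e^-1.89) = 0.8688
result = [0.9168, 0.1301, 0.8085, 0.1246, 0.8688]

[0.9168, 0.1301, 0.8085, 0.1246, 0.8688]


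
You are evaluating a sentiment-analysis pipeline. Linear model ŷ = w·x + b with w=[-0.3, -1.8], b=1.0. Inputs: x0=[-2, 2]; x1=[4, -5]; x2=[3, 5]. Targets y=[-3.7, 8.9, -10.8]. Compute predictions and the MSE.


ŷ0 = (-0.3)·(-2) + (-1.8)·(2) + 1.0 = -2.0
ŷ1 = (-0.3)·(4) + (-1.8)·(-5) + 1.0 = 8.8
ŷ2 = (-0.3)·(3) + (-1.8)·(5) + 1.0 = -8.9
errors² = [2.89, 0.01, 3.61]
MSE = 6.5100/3 = 2.17

2.17


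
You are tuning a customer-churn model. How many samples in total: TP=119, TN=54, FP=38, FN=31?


Total = TP + TN + FP + FN
= 119 + 54 + 38 + 31
= 242
(Predicted positive: 157, predicted negative: 85)

242


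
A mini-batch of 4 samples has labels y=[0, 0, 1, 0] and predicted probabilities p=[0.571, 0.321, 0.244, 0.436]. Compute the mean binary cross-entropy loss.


L[0] = -ln(1-0.571) = -ln(0.429) = 0.8463
L[1] = -ln(1-0.321) = -ln(0.679) = 0.3871
L[2] = -ln(0.244) = 1.4106
L[3] = -ln(1-0.436) = -ln(0.564) = 0.5727
mean = (0.8463 + 0.3871 + 1.4106 + 0.5727)/4 = 0.8042

0.8042


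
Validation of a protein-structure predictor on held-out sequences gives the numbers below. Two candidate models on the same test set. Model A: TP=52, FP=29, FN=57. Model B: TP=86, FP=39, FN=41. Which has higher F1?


Model A: P=52/81=0.642, R=52/109=0.4771, F1=2PR/(P+R)=2TP/(2TP+FP+FN)=104/190=0.5474
Model B: P=86/125=0.688, R=86/127=0.6772, F1=2PR/(P+R)=2TP/(2TP+FP+FN)=172/252=0.6825
0.5474 < 0.6825 → Model B

Model B


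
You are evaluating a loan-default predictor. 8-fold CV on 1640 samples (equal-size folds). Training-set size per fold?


Fold size = 1640/8 = 205
Training per fold = 1640 - 205 = 1435

1435


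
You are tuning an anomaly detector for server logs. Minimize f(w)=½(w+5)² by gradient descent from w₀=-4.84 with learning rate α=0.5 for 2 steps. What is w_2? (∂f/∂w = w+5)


step 1: grad = -4.84+5 = 0.16; w = -4.84 - 0.5·(0.16) = -4.92
step 2: grad = -4.92+5 = 0.08; w = -4.92 - 0.5·(0.08) = -4.96

-4.96


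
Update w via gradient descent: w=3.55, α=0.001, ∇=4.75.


w_new = w - α·∇
= 3.55 - 0.001·4.75
= 3.55 - 0.00475
= 3.54525

3.54525


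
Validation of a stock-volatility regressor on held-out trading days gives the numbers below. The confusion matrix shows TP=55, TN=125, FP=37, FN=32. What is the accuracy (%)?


Accuracy = (TP+TN)/(TP+TN+FP+FN)
= (55+125)/(249)
= 180/249 = 72.29%

72.29%


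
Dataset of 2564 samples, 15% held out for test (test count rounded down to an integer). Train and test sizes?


Test = ⌊2564·15/100⌋ = 384
Train = 2564 - 384 = 2180

Train: 2180, Test: 384


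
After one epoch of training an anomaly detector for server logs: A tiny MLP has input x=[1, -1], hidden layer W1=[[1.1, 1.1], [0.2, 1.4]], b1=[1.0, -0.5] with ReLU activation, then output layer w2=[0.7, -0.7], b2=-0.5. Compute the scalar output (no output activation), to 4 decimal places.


z1[0] = (1.1)·(1) + (1.1)·(-1) + 1.0 = 1.0
z1[1] = (0.2)·(1) + (1.4)·(-1) - 0.5 = -1.7
h = ReLU(z1) = [1.0, 0.0]
output = (0.7)·(1.0) + (-0.7)·(0.0) - 0.5 = 0.2

0.2


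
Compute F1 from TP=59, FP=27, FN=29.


Precision = 59/86 = 0.686
Recall = 59/88 = 0.6705
F1 = 2·P·R/(P+R) = 2·TP/(2·TP+FP+FN) = 118/(118+27+29) = 118/174 = 0.6782

0.6782


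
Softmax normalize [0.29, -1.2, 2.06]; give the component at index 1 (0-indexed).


Exponentials: e^0.29=1.3364, e^-1.2=0.3012, e^2.06=7.846
Sum = 9.4836
Softmax = [0.1409, 0.0318, 0.8273]
p[1] = 0.3012/9.4836 = 0.0318

0.0318


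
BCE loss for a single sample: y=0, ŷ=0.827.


BCE = -[y·ln(p) + (1-y)·ln(1-p)]
= -0 - 1·ln(1-0.827)
= -ln(0.173) = 1.7545

1.7545


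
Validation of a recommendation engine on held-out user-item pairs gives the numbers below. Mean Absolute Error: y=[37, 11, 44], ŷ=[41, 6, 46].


Absolute errors: |37-41|=4, |11-6|=5, |44-46|=2
Sum = 11
MAE = 11/3 = 11/3

11/3


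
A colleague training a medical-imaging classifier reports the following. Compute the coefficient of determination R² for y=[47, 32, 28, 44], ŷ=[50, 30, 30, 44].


ȳ = 37.75
SS_res = Σ(y-ŷ)² = 17
SS_tot = Σ(y-ȳ)² = 252.75
R² = 1 - SS_res/SS_tot = 1 - 0.0673 = 0.9327

0.9327


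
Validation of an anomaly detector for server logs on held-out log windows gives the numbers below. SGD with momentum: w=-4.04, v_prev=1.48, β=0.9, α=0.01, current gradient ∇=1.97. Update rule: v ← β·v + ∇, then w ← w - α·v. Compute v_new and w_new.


v_new = 0.9·1.48 + 1.97 = 1.332 + 1.97 = 3.302
w_new = -4.04 - 0.01·3.302 = -4.04 - 0.03302 = -4.07302

v_new=3.302, w_new=-4.07302


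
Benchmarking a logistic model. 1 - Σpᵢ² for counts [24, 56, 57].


Probabilities: [24/137, 56/137, 57/137] ≈ [0.1752, 0.4088, 0.4161]
Σpᵢ² = (576 + 3136 + 3249)/137² = 6961/18769
Gini = 1 - Σpᵢ² = 1 - 6961/18769 = 0.6291

0.6291


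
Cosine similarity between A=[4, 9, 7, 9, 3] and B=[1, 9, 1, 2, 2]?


A·B = 4·1 + 9·9 + 7·1 + 9·2 + 3·2 = 116
‖A‖ = √236 = 15.3623, ‖B‖ = √91 = 9.5394
cos = 116/(√236·√91) = 116/√21476 = 0.7916

0.7916


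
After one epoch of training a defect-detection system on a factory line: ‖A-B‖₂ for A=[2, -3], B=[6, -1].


d = √((2-6)² + (-3+ 1)²)
  = √(16 + 4)
  = √20 = 4.4721

4.4721


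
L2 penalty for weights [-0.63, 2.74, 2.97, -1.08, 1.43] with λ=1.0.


‖w‖₂² = (-0.63)² + (2.74)² + (2.97)² + (-1.08)² + (1.43)²
     = 0.3969 + 7.5076 + 8.8209 + 1.1664 + 2.0449
     = 19.9367
λ·‖w‖₂² = 1.0·19.9367 = 19.9367

19.9367


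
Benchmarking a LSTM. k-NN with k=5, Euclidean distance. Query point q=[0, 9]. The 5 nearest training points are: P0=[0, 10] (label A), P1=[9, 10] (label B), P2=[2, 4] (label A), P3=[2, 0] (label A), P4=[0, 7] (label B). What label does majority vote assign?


d(q,P0) = 1.0  (label A)
d(q,P1) = 9.0554  (label B)
d(q,P2) = 5.3852  (label A)
d(q,P3) = 9.2195  (label A)
d(q,P4) = 2.0  (label B)
Votes: A=3, B=2
Majority → A

A


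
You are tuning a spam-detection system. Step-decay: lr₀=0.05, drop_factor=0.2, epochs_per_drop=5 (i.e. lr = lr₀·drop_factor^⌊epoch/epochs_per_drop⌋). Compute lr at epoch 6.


n_drops = ⌊6/5⌋ = 1
lr = 0.05·0.2^1 = 0.05·0.2 = 0.01

0.01


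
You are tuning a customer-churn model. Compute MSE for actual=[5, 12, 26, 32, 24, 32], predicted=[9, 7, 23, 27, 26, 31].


Squared errors: (5-9)²=16, (12-7)²=25, (26-23)²=9, (32-27)²=25, (24-26)²=4, (32-31)²=1
Sum = 80
MSE = 80/6 = 40/3

40/3


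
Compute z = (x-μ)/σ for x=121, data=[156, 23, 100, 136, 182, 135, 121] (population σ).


μ = 121.8571, σ = 46.9146
z = (121 - 121.8571)/46.9146 = -0.0183

-0.0183


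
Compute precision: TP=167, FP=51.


Precision = TP/(TP+FP)
= 167/(167+51)
= 167/218 = 76.61%

76.61%


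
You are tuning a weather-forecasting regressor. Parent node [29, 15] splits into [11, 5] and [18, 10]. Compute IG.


Parent = [29, 15], H_parent = 0.9257
H_left = 0.896 (n=16), H_right = 0.9403 (n=28)
H_children = (16/44)·0.896 + (28/44)·0.9403 = 0.9242
IG = 0.9257 - 0.9242 = 0.0015

0.0015


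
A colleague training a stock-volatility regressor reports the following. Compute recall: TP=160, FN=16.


Recall = TP/(TP+FN)
= 160/(160+16)
= 160/176 = 90.91%

90.91%


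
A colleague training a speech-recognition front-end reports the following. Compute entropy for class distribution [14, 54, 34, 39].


Probabilities: [14/141, 54/141, 34/141, 39/141] ≈ [0.0993, 0.383, 0.2411, 0.2766]
H = -((14/141)·log₂(14/141) + (54/141)·log₂(54/141) + (34/141)·log₂(34/141) + (39/141)·log₂(39/141))
  = 1.8688 bits

1.8688 bits


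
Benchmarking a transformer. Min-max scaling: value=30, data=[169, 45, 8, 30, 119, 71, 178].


min=8, max=178
(30-8)/(178-8) = 22/170 = 0.1294

0.1294


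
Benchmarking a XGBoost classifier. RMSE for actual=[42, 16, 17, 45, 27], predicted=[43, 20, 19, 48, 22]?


MSE = 55/5 = 11
RMSE = √(55/5) = 3.3166

3.3166


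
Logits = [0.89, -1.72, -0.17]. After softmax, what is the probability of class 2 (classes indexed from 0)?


Exponentials: e^0.89=2.4351, e^-1.72=0.1791, e^-0.17=0.8437
Sum = 3.4579
Softmax = [0.7042, 0.0518, 0.244]
p[2] = 0.8437/3.4579 = 0.244

0.244


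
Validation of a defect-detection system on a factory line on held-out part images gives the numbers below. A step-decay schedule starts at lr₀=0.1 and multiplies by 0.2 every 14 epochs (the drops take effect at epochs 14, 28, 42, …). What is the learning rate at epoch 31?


n_drops = ⌊31/14⌋ = 2
lr = 0.1·0.2^2 = 0.1·0.04 = 0.004

0.004


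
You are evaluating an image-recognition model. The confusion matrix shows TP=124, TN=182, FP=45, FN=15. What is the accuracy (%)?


Accuracy = (TP+TN)/(TP+TN+FP+FN)
= (124+182)/(366)
= 306/366 = 83.61%

83.61%


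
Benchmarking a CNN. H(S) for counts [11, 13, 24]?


Probabilities: [11/48, 13/48, 24/48] ≈ [0.2292, 0.2708, 0.5]
H = -((11/48)·log₂(11/48) + (13/48)·log₂(13/48) + (24/48)·log₂(24/48))
  = 1.4975 bits

1.4975 bits


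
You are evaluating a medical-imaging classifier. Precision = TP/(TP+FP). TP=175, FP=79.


Precision = TP/(TP+FP)
= 175/(175+79)
= 175/254 = 68.9%

68.9%


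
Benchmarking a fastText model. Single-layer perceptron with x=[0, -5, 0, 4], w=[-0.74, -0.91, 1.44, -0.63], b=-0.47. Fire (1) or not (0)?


z = (0)·(-0.74) + (-5)·(-0.91) + (0)·(1.44) + (4)·(-0.63) - 0.47
  = 1.56
step(z) = 1 (z≥0)

1


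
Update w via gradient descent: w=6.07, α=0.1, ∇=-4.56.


w_new = w - α·∇
= 6.07 - 0.1·-4.56
= 6.07 + 0.456
= 6.526

6.526


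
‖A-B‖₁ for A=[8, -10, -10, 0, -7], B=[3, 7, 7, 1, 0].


d = |8-3| + |-10-7| + |-10-7| + |0-1| + |-7-0|
  = 5 + 17 + 17 + 1 + 7
  = 47

47


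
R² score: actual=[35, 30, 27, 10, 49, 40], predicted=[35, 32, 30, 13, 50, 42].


ȳ = 31.8333
SS_res = Σ(y-ŷ)² = 27
SS_tot = Σ(y-ȳ)² = 874.83
R² = 1 - SS_res/SS_tot = 1 - 0.0309 = 0.9691

0.9691


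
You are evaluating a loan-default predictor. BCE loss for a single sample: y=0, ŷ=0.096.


BCE = -[y·ln(p) + (1-y)·ln(1-p)]
= -0 - 1·ln(1-0.096)
= -ln(0.904) = 0.1009

0.1009


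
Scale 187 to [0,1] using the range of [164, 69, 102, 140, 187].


min=69, max=187
(187-69)/(187-69) = 118/118 = 1.0

1.0


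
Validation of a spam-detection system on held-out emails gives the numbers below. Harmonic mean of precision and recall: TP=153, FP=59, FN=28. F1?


Precision = 153/212 = 0.7217
Recall = 153/181 = 0.8453
F1 = 2·P·R/(P+R) = 2·TP/(2·TP+FP+FN) = 306/(306+59+28) = 306/393 = 0.7786

0.7786


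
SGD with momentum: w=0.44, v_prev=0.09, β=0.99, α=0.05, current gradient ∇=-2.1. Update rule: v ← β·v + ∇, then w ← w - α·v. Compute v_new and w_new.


v_new = 0.99·0.09 - 2.1 = 0.0891 - 2.1 = -2.0109
w_new = 0.44 - 0.05·-2.0109 = 0.44 + 0.100545 = 0.540545

v_new=-2.0109, w_new=0.540545


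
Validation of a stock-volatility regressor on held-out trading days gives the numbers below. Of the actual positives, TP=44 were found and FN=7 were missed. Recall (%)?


Recall = TP/(TP+FN)
= 44/(44+7)
= 44/51 = 86.27%

86.27%


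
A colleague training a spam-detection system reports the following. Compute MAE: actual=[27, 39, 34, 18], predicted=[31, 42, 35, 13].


Absolute errors: |27-31|=4, |39-42|=3, |34-35|=1, |18-13|=5
Sum = 13
MAE = 13/4 = 13/4

13/4


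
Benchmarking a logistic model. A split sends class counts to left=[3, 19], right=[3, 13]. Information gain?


Parent = [6, 32], H_parent = 0.6292
H_left = 0.5746 (n=22), H_right = 0.6962 (n=16)
H_children = (22/38)·0.5746 + (16/38)·0.6962 = 0.6258
IG = 0.6292 - 0.6258 = 0.0034

0.0034


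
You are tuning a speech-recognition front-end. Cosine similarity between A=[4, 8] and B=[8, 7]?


A·B = 4·8 + 8·7 = 88
‖A‖ = √80 = 8.9443, ‖B‖ = √113 = 10.6301
cos = 88/(√80·√113) = 88/√9040 = 0.9255

0.9255


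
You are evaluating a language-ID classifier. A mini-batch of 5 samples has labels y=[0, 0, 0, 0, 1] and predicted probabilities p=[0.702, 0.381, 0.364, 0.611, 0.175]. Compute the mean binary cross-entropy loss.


L[0] = -ln(1-0.702) = -ln(0.298) = 1.2107
L[1] = -ln(1-0.381) = -ln(0.619) = 0.4797
L[2] = -ln(1-0.364) = -ln(0.636) = 0.4526
L[3] = -ln(1-0.611) = -ln(0.389) = 0.9442
L[4] = -ln(0.175) = 1.743
mean = (1.2107 + 0.4797 + 0.4526 + 0.9442 + 1.743)/5 = 0.966

0.966


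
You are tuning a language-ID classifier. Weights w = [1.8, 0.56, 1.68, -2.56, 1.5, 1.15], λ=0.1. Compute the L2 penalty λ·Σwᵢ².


‖w‖₂² = (1.8)² + (0.56)² + (1.68)² + (-2.56)² + (1.5)² + (1.15)²
     = 3.24 + 0.3136 + 2.8224 + 6.5536 + 2.25 + 1.3225
     = 16.5021
λ·‖w‖₂² = 0.1·16.5021 = 1.65021

1.65021


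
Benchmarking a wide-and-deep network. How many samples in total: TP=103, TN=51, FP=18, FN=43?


Total = TP + TN + FP + FN
= 103 + 51 + 18 + 43
= 215
(Predicted positive: 121, predicted negative: 94)

215


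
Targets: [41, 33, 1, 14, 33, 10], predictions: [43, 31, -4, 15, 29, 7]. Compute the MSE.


Squared errors: (41-43)²=4, (33-31)²=4, (1+ 4)²=25, (14-15)²=1, (33-29)²=16, (10-7)²=9
Sum = 59
MSE = 59/6 = 59/6

59/6


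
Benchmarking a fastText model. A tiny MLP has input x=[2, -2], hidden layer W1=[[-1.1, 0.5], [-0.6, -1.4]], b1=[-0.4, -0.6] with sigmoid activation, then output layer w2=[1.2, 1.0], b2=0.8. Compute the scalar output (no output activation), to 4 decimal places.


z1[0] = (-1.1)·(2) + (0.5)·(-2) - 0.4 = -3.6
z1[1] = (-0.6)·(2) + (-1.4)·(-2) - 0.6 = 1.0
h = sigmoid(z1) = [0.0266, 0.7311]
output = (1.2)·(0.0266) + (1.0)·(0.7311) + 0.8 = 1.563

1.563


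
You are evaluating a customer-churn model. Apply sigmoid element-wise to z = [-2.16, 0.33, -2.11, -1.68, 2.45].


σ(-2.16) = 1/(1+e^2.16) = 0.1034
σ(0.33) = 1/(1+e^-0.33) = 0.5818
σ(-2.11) = 1/(1+e^2.11) = 0.1081
σ(-1.68) = 1/(1+e^1.68) = 0.1571
σ(2.45) = 1/(1+e^-2.45) = 0.9206
result = [0.1034, 0.5818, 0.1081, 0.1571, 0.9206]

[0.1034, 0.5818, 0.1081, 0.1571, 0.9206]


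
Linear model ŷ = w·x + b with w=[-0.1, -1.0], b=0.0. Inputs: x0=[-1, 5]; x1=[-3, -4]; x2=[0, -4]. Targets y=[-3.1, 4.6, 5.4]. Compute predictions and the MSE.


ŷ0 = (-0.1)·(-1) + (-1.0)·(5) + 0.0 = -4.9
ŷ1 = (-0.1)·(-3) + (-1.0)·(-4) + 0.0 = 4.3
ŷ2 = (-0.1)·(0) + (-1.0)·(-4) + 0.0 = 4.0
errors² = [3.24, 0.09, 1.96]
MSE = 5.2900/3 = 1.7633

1.7633


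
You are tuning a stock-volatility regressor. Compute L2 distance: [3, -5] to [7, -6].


d = √((3-7)² + (-5+ 6)²)
  = √(16 + 1)
  = √17 = 4.1231

4.1231


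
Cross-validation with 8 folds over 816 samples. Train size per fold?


Fold size = 816/8 = 102
Training per fold = 816 - 102 = 714

714


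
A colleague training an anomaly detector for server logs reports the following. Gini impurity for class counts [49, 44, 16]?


Probabilities: [49/109, 44/109, 16/109] ≈ [0.4495, 0.4037, 0.1468]
Σpᵢ² = (2401 + 1936 + 256)/109² = 4593/11881
Gini = 1 - Σpᵢ² = 1 - 4593/11881 = 0.6134

0.6134


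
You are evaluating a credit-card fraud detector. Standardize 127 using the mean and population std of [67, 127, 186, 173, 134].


μ = 137.4, σ = 41.7258
z = (127 - 137.4)/41.7258 = -0.2492

-0.2492


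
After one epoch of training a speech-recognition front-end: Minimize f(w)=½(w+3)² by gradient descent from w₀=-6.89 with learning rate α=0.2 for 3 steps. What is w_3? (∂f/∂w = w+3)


step 1: grad = -6.89+3 = -3.89; w = -6.89 - 0.2·(-3.89) = -6.112
step 2: grad = -6.112+3 = -3.112; w = -6.112 - 0.2·(-3.112) = -5.4896
step 3: grad = -5.4896+3 = -2.4896; w = -5.4896 - 0.2·(-2.4896) = -4.99168

-4.99168


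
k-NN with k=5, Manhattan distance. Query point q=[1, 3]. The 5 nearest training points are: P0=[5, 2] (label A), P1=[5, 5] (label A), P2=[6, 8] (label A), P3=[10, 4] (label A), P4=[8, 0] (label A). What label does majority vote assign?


d(q,P0) = 5  (label A)
d(q,P1) = 6  (label A)
d(q,P2) = 10  (label A)
d(q,P3) = 10  (label A)
d(q,P4) = 10  (label A)
Votes: A=5, B=0
Majority → A

A


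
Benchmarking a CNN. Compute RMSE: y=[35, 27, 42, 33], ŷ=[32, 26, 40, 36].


MSE = 23/4 = 5.75
RMSE = √(23/4) = 2.3979

2.3979


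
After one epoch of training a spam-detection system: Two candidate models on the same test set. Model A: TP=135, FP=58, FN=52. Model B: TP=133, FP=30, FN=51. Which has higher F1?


Model A: P=135/193=0.6995, R=135/187=0.7219, F1=2PR/(P+R)=2TP/(2TP+FP+FN)=270/380=0.7105
Model B: P=133/163=0.816, R=133/184=0.7228, F1=2PR/(P+R)=2TP/(2TP+FP+FN)=266/347=0.7666
0.7105 < 0.7666 → Model B

Model B


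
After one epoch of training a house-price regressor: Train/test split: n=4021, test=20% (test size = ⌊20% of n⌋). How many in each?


Test = ⌊4021·20/100⌋ = 804
Train = 4021 - 804 = 3217

Train: 3217, Test: 804


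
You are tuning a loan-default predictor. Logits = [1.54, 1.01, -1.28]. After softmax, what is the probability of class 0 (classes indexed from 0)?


Exponentials: e^1.54=4.6646, e^1.01=2.7456, e^-1.28=0.278
Sum = 7.6882
Softmax = [0.6067, 0.3571, 0.0362]
p[0] = 4.6646/7.6882 = 0.6067

0.6067


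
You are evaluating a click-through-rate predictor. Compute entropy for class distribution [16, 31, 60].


Probabilities: [16/107, 31/107, 60/107] ≈ [0.1495, 0.2897, 0.5607]
H = -((16/107)·log₂(16/107) + (31/107)·log₂(31/107) + (60/107)·log₂(60/107))
  = 1.3957 bits

1.3957 bits


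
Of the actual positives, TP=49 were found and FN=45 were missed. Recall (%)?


Recall = TP/(TP+FN)
= 49/(49+45)
= 49/94 = 52.13%

52.13%


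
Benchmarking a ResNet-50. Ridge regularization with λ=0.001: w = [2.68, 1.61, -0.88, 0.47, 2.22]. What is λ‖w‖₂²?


‖w‖₂² = (2.68)² + (1.61)² + (-0.88)² + (0.47)² + (2.22)²
     = 7.1824 + 2.5921 + 0.7744 + 0.2209 + 4.9284
     = 15.6982
λ·‖w‖₂² = 0.001·15.6982 = 0.015698

0.015698


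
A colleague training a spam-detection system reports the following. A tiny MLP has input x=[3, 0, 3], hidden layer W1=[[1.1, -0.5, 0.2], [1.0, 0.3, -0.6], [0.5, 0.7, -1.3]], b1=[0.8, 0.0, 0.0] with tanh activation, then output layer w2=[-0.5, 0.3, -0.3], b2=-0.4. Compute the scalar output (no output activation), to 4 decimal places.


z1[0] = (1.1)·(3) + (-0.5)·(0) + (0.2)·(3) + 0.8 = 4.7
z1[1] = (1.0)·(3) + (0.3)·(0) + (-0.6)·(3) + 0.0 = 1.2
z1[2] = (0.5)·(3) + (0.7)·(0) + (-1.3)·(3) + 0.0 = -2.4
h = tanh(z1) = [0.9998, 0.8337, -0.9837]
output = (-0.5)·(0.9998) + (0.3)·(0.8337) + (-0.3)·(-0.9837) - 0.4 = -0.3547

-0.3547


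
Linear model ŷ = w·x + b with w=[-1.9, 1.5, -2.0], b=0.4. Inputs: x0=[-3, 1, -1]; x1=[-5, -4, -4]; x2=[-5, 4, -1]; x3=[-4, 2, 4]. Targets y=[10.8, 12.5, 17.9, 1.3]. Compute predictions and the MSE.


ŷ0 = (-1.9)·(-3) + (1.5)·(1) + (-2.0)·(-1) + 0.4 = 9.6
ŷ1 = (-1.9)·(-5) + (1.5)·(-4) + (-2.0)·(-4) + 0.4 = 11.9
ŷ2 = (-1.9)·(-5) + (1.5)·(4) + (-2.0)·(-1) + 0.4 = 17.9
ŷ3 = (-1.9)·(-4) + (1.5)·(2) + (-2.0)·(4) + 0.4 = 3.0
errors² = [1.44, 0.36, 0.0, 2.89]
MSE = 4.6900/4 = 1.1725

1.1725


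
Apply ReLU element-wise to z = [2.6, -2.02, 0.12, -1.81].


ReLU(2.6) = max(0, 2.6) = 2.6
ReLU(-2.02) = max(0, -2.02) = 0.0
ReLU(0.12) = max(0, 0.12) = 0.12
ReLU(-1.81) = max(0, -1.81) = 0.0
result = [2.6, 0.0, 0.12, 0.0]

[2.6, 0.0, 0.12, 0.0]


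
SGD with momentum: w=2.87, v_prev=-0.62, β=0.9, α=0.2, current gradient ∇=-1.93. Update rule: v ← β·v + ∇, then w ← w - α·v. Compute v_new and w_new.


v_new = 0.9·-0.62 - 1.93 = -0.558 - 1.93 = -2.488
w_new = 2.87 - 0.2·-2.488 = 2.87 + 0.4976 = 3.3676

v_new=-2.488, w_new=3.3676


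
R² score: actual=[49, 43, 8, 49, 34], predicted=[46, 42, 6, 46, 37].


ȳ = 36.6
SS_res = Σ(y-ŷ)² = 32
SS_tot = Σ(y-ȳ)² = 1173.2
R² = 1 - SS_res/SS_tot = 1 - 0.0273 = 0.9727

0.9727


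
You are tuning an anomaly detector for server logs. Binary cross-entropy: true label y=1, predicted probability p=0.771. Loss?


BCE = -[y·ln(p) + (1-y)·ln(1-p)]
= -1·ln(0.771) - 0
= -ln(0.771) = 0.2601

0.2601


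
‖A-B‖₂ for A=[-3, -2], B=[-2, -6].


d = √((-3+ 2)² + (-2+ 6)²)
  = √(1 + 16)
  = √17 = 4.1231

4.1231


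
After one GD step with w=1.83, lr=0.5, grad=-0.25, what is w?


w_new = w - α·∇
= 1.83 - 0.5·-0.25
= 1.83 + 0.125
= 1.955

1.955


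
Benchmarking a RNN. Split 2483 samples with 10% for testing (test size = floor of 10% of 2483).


Test = ⌊2483·10/100⌋ = 248
Train = 2483 - 248 = 2235

Train: 2235, Test: 248


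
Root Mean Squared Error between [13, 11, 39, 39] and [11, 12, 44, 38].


MSE = 31/4 = 7.75
RMSE = √(31/4) = 2.7839

2.7839


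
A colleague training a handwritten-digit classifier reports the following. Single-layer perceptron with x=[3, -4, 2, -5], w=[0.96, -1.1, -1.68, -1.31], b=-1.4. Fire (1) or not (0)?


z = (3)·(0.96) + (-4)·(-1.1) + (2)·(-1.68) + (-5)·(-1.31) - 1.4
  = 9.07
step(z) = 1 (z≥0)

1


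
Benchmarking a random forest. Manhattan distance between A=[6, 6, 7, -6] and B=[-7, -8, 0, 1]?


d = |6+ 7| + |6+ 8| + |7-0| + |-6-1|
  = 13 + 14 + 7 + 7
  = 41

41


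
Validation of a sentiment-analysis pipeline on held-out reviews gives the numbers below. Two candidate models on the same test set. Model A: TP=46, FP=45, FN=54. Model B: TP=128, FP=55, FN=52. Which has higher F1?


Model A: P=46/91=0.5055, R=46/100=0.46, F1=2PR/(P+R)=2TP/(2TP+FP+FN)=92/191=0.4817
Model B: P=128/183=0.6995, R=128/180=0.7111, F1=2PR/(P+R)=2TP/(2TP+FP+FN)=256/363=0.7052
0.4817 < 0.7052 → Model B

Model B


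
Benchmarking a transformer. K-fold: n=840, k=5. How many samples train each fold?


Fold size = 840/5 = 168
Training per fold = 840 - 168 = 672

672


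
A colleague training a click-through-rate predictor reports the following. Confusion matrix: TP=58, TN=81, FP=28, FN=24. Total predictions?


Total = TP + TN + FP + FN
= 58 + 81 + 28 + 24
= 191
(Predicted positive: 86, predicted negative: 105)

191
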